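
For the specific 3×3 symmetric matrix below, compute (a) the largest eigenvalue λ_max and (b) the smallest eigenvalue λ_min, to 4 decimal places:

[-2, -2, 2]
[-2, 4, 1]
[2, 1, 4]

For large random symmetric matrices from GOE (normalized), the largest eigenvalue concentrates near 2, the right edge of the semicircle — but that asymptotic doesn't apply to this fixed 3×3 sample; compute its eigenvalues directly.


Since M is real symmetric, all three eigenvalues are real; they are the roots of det(λI − M) = λ³ − (tr M) λ² + s λ − det M, where s is the sum of the principal 2×2 minors.
tr M = -2 + 4 + 4 = 6.
s = ((-2)·4 − (-2)²) + ((-2)·4 − 2²) + (4·4 − 1²) = -12 + (-12) + 15 = -9.
det M (expand along row 1) = (-2)·15 − (-2)·(-10) + 2·(-10) = -70.
Characteristic polynomial: λ³ − 6λ² − 9λ + 70 = 0.
Substitute λ = y + (tr M)/3 = y + 2.000000 to remove the quadratic term: y³ + p·y + q = 0 with p = s − (tr M)²/3 = -21.000000 and q = −2(tr M)³/27 + (tr M)·s/3 − det M = 36.000000.
Three real roots ⇒ use the trigonometric (Viète) form: r = 2√(−p/3) = 5.291503, φ = arccos(3q/(p·r)) = arccos(-0.971909) = 2.904005 rad.
y_k = r·cos(φ/3 − 2πk/3) for k = 0, 1, 2 gives y = 3.000000, 2.274917, -5.274917.
λ_k = y_k + 2.000000 gives λ = 5.0000, 4.2749, -3.2749 (check: the sum is 6.0000 = tr M).

Hence λ_max = 5.0000 and λ_min = -3.2749.


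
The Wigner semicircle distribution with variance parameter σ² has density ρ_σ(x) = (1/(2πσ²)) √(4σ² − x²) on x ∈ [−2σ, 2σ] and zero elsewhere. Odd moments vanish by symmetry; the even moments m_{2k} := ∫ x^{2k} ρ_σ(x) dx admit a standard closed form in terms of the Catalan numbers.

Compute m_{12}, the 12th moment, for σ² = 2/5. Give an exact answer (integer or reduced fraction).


By the scaled semicircle moment identity, m_{2k} = σ^{2k} · C_k with k = 6.
C_6 = (1/(k+1)) · C(2k, k) = (1/7) · C(12, 6) = (1/7) · 924 = 132.
σ^{2k} = (σ²)^k = (2/5)^6 = 64/15625.

Therefore m_{12} = σ^{12} · C_6 = (64/15625) · 132 = 8448/15625.


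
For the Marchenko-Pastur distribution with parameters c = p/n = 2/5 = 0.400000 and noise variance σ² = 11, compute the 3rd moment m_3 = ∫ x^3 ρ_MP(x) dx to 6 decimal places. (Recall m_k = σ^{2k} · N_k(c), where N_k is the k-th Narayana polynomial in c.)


E[X³] = σ⁶ (1 + 3c + c²) (third MP moment). With σ² = 11 (so σ⁶ = 1331) and c = 2/5 = 0.400000: E[X³] = 1331 · (1 + 3·0.400000 + (0.400000)²) = 1331 · 2.360000.

So E[X^3] = 3141.160000.


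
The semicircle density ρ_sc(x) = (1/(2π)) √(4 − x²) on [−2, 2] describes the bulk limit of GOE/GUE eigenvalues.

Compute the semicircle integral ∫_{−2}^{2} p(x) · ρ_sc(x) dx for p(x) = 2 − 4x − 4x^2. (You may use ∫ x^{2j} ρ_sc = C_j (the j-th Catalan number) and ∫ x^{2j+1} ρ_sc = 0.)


Write p(x) = Σ a_i x^i, split into monomials and integrate each against ρ_sc separately.
Using ∫ x^{2j} ρ_sc = C_j = (1/(j+1)) C(2j, j) (Catalan numbers) and ∫ x^{2j+1} ρ_sc = 0 (odd monomials vanish by symmetry):
  i = 0 (even): a_0 · C_{0} = 2 · 1 = 2
  i = 1 (odd): ∫ x^1 ρ_sc = 0 (vanishes)
  i = 2 (even): a_2 · C_{1} = -4 · 1 = -4

Summing the contributions: ∫_{−2}^{2} p(x) ρ_sc(x) dx = 2 + (-4) = -2.


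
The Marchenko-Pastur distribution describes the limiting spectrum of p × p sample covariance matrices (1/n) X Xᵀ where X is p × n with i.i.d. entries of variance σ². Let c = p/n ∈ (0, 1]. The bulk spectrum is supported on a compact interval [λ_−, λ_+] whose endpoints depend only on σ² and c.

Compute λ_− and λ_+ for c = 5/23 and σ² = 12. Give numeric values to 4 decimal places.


c = 5/23 = 0.217391; √c = 0.466252.
λ_− = σ² (1 − √c)² = 12 · (1 − 0.466252)² = 12 · (0.533748)² = 3.418638.
λ_+ = σ² (1 + √c)² = 12 · (1 + 0.466252)² = 12 · (1.466252)² = 25.798753.

Rounded to 4 decimal places: λ_− ≈ 3.4186, λ_+ ≈ 25.7988.


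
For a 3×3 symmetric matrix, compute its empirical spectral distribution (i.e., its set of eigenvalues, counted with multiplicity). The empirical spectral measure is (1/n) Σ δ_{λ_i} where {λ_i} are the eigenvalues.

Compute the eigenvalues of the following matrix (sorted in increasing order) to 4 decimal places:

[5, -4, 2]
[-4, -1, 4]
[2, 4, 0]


Since M is real symmetric, all three eigenvalues are real; they are the roots of det(λI − M) = λ³ − (tr M) λ² + s λ − det M, where s is the sum of the principal 2×2 minors.
tr M = 5 + (-1) + 0 = 4.
s = (5·(-1) − (-4)²) + (5·0 − 2²) + ((-1)·0 − 4²) = -21 + (-4) + (-16) = -41.
det M (expand along row 1) = 5·(-16) − (-4)·(-8) + 2·(-14) = -140.
Characteristic polynomial: λ³ − 4λ² − 41λ + 140 = 0.
Substitute λ = y + (tr M)/3 = y + 1.333333 to remove the quadratic term: y³ + p·y + q = 0 with p = s − (tr M)²/3 = -46.333333 and q = −2(tr M)³/27 + (tr M)·s/3 − det M = 80.592593.
Three real roots ⇒ use the trigonometric (Viète) form: r = 2√(−p/3) = 7.859884, φ = arccos(3q/(p·r)) = arccos(-0.663906) = 2.296826 rad.
y_k = r·cos(φ/3 − 2πk/3) for k = 0, 1, 2 gives y = 5.666667, 1.883657, -7.550324.
λ_k = y_k + 1.333333 gives λ = 7.0000, 3.2170, -6.2170 (check: the sum is 4.0000 = tr M).

Eigenvalues sorted in increasing order: [-6.2170, 3.2170, 7.0000].


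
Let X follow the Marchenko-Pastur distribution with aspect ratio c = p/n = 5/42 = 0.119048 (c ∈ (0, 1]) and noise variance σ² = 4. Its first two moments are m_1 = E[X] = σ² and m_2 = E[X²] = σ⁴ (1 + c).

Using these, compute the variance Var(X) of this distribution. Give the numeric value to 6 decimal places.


m_1 = E[X] = σ² = 4, so m_1² = 16.
m_2 = E[X²] = σ⁴ (1 + c) = 16 · (1 + 0.119048) = 16 · 1.119048 = 17.904762.
(Note m_2 − m_1² simplifies to c · σ⁴ = 0.119048 · 16.)

Var(X) = m_2 − m_1² = 17.904762 − 16 = 1.904762.


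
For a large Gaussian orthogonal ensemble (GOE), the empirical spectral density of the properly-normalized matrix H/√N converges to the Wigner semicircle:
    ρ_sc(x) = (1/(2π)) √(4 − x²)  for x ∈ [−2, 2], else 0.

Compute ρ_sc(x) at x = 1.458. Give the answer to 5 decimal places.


ρ_sc(x) = (1/(2π)) √(4 − x²). With x = 1.458:
  4 − x² = 4 − (1.458)² = 4 − 2.125764 = 1.874236.
  √(4 − x²) = 1.369027.
  1/(2π) = 0.159155.
  ρ_sc(1.458) = 0.159155 · 1.369027 = 0.217887.

Rounded to 5 decimal places: ρ_sc(1.458) ≈ 0.21789.


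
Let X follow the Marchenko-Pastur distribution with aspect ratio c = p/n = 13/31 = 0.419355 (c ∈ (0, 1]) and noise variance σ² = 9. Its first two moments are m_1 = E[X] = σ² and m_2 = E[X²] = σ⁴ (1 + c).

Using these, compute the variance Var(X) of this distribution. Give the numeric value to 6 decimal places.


m_1 = E[X] = σ² = 9, so m_1² = 81.
m_2 = E[X²] = σ⁴ (1 + c) = 81 · (1 + 0.419355) = 81 · 1.419355 = 114.967742.
(Note m_2 − m_1² simplifies to c · σ⁴ = 0.419355 · 81.)

Var(X) = m_2 − m_1² = 114.967742 − 81 = 33.967742.


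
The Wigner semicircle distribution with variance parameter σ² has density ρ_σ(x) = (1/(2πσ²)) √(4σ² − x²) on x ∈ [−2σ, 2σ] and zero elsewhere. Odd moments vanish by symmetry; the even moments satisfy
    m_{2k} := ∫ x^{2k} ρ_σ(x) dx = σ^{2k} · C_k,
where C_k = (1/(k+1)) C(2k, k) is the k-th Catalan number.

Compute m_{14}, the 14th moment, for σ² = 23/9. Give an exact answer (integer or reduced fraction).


By the scaled semicircle moment identity, m_{2k} = σ^{2k} · C_k with k = 7.
C_7 = (1/(k+1)) · C(2k, k) = (1/8) · C(14, 7) = (1/8) · 3432 = 429.
σ^{2k} = (σ²)^k = (23/9)^7 = 3404825447/4782969.

Therefore m_{14} = σ^{14} · C_7 = (3404825447/4782969) · 429 = 486890038921/1594323.


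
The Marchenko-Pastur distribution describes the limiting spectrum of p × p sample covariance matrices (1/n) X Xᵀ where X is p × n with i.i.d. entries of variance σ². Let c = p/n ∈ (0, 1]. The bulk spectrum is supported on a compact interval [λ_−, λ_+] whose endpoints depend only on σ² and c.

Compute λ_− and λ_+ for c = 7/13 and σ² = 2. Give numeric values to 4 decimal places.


c = 7/13 = 0.538462; √c = 0.733799.
λ_− = σ² (1 − √c)² = 2 · (1 − 0.733799)² = 2 · (0.266201)² = 0.141726.
λ_+ = σ² (1 + √c)² = 2 · (1 + 0.733799)² = 2 · (1.733799)² = 6.012121.

Rounded to 4 decimal places: λ_− ≈ 0.1417, λ_+ ≈ 6.0121.


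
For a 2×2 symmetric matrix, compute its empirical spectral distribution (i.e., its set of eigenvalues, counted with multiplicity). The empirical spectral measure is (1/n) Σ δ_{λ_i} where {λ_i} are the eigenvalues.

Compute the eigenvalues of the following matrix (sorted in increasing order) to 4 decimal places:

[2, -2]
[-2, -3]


Since M is real symmetric, both eigenvalues are real; they are the roots of det(λI − M) = λ² − (tr M) λ + det M.
tr M = 2 + (-3) = -1.
det M = 2·(-3) − (-2)² = -6 − 4 = -10.
Characteristic polynomial: λ² + λ − 10 = 0.
Discriminant Δ = (tr M)² − 4·det M = 1 − (-40) = 41; √Δ = 6.403124.
λ = (tr M ± √Δ)/2 = (-1 ± 6.403124)/2, giving (tr M − √Δ)/2 = -3.7016 and (tr M + √Δ)/2 = 2.7016.

Eigenvalues sorted in increasing order: [-3.7016, 2.7016].


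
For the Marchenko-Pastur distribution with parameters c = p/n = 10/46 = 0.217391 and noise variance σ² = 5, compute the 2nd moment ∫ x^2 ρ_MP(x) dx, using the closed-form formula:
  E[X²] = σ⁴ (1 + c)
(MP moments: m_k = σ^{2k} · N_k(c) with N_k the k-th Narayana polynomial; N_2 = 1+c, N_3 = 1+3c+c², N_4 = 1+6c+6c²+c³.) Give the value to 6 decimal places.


E[X²] = σ⁴ (1 + c) (second MP moment). With σ² = 5 (so σ⁴ = 25) and c = 10/46 = 0.217391: E[X²] = 25 · (1 + 0.217391) = 25 · 1.217391.

So E[X^2] = 30.434783.


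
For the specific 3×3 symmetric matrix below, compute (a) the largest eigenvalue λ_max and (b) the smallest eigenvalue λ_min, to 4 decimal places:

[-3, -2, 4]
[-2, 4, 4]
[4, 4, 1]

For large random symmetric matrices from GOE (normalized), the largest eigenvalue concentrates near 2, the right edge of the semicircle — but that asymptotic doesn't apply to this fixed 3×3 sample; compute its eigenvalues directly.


Since M is real symmetric, all three eigenvalues are real; they are the roots of det(λI − M) = λ³ − (tr M) λ² + s λ − det M, where s is the sum of the principal 2×2 minors.
tr M = -3 + 4 + 1 = 2.
s = ((-3)·4 − (-2)²) + ((-3)·1 − 4²) + (4·1 − 4²) = -16 + (-19) + (-12) = -47.
det M (expand along row 1) = (-3)·(-12) − (-2)·(-18) + 4·(-24) = -96.
Characteristic polynomial: λ³ − 2λ² − 47λ + 96 = 0.
Substitute λ = y + (tr M)/3 = y + 0.666667 to remove the quadratic term: y³ + p·y + q = 0 with p = s − (tr M)²/3 = -48.333333 and q = −2(tr M)³/27 + (tr M)·s/3 − det M = 64.074074.
Three real roots ⇒ use the trigonometric (Viète) form: r = 2√(−p/3) = 8.027730, φ = arccos(3q/(p·r)) = arccos(-0.495409) = 2.089102 rad.
y_k = r·cos(φ/3 − 2πk/3) for k = 0, 1, 2 gives y = 6.158692, 1.380050, -7.538743.
λ_k = y_k + 0.666667 gives λ = 6.8254, 2.0467, -6.8721 (check: the sum is 2.0000 = tr M).

Hence λ_max = 6.8254 and λ_min = -6.8721.


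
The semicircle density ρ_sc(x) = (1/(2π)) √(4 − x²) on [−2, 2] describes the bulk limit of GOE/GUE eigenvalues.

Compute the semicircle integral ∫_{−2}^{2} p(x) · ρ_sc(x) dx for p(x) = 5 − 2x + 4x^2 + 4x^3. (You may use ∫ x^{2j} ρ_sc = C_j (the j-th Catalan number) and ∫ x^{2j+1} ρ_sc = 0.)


Write p(x) = Σ a_i x^i, split into monomials and integrate each against ρ_sc separately.
Using ∫ x^{2j} ρ_sc = C_j = (1/(j+1)) C(2j, j) (Catalan numbers) and ∫ x^{2j+1} ρ_sc = 0 (odd monomials vanish by symmetry):
  i = 0 (even): a_0 · C_{0} = 5 · 1 = 5
  i = 1 (odd): ∫ x^1 ρ_sc = 0 (vanishes)
  i = 2 (even): a_2 · C_{1} = 4 · 1 = 4
  i = 3 (odd): ∫ x^3 ρ_sc = 0 (vanishes)

Summing the contributions: ∫_{−2}^{2} p(x) ρ_sc(x) dx = 5 + 4 = 9.


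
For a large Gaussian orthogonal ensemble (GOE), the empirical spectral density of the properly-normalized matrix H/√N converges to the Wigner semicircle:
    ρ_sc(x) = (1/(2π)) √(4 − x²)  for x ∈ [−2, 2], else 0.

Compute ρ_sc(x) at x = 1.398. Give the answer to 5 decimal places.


ρ_sc(x) = (1/(2π)) √(4 − x²). With x = 1.398:
  4 − x² = 4 − (1.398)² = 4 − 1.954404 = 2.045596.
  √(4 − x²) = 1.430243.
  1/(2π) = 0.159155.
  ρ_sc(1.398) = 0.159155 · 1.430243 = 0.227630.

Rounded to 5 decimal places: ρ_sc(1.398) ≈ 0.22763.


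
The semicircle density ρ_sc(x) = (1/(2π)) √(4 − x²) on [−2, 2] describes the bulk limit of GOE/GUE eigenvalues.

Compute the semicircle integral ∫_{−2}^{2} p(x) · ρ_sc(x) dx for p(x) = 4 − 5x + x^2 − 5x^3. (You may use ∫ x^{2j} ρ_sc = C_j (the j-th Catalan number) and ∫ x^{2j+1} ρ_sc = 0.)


Write p(x) = Σ a_i x^i, split into monomials and integrate each against ρ_sc separately.
Using ∫ x^{2j} ρ_sc = C_j = (1/(j+1)) C(2j, j) (Catalan numbers) and ∫ x^{2j+1} ρ_sc = 0 (odd monomials vanish by symmetry):
  i = 0 (even): a_0 · C_{0} = 4 · 1 = 4
  i = 1 (odd): ∫ x^1 ρ_sc = 0 (vanishes)
  i = 2 (even): a_2 · C_{1} = 1 · 1 = 1
  i = 3 (odd): ∫ x^3 ρ_sc = 0 (vanishes)

Summing the contributions: ∫_{−2}^{2} p(x) ρ_sc(x) dx = 4 + 1 = 5.


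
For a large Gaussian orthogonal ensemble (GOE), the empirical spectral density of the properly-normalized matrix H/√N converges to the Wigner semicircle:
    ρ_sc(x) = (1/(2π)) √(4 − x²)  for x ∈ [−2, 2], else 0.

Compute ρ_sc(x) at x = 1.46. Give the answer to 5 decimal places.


ρ_sc(x) = (1/(2π)) √(4 − x²). With x = 1.46:
  4 − x² = 4 − (1.46)² = 4 − 2.131600 = 1.868400.
  √(4 − x²) = 1.366894.
  1/(2π) = 0.159155.
  ρ_sc(1.46) = 0.159155 · 1.366894 = 0.217548.

Rounded to 5 decimal places: ρ_sc(1.46) ≈ 0.21755.


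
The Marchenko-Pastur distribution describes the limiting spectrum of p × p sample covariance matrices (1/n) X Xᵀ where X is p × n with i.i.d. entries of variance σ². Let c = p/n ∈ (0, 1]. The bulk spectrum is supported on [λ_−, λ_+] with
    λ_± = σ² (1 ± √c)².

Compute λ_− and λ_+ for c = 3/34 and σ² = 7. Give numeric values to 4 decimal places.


c = 3/34 = 0.088235; √c = 0.297044.
λ_− = σ² (1 − √c)² = 7 · (1 − 0.297044)² = 7 · (0.702956)² = 3.459027.
λ_+ = σ² (1 + √c)² = 7 · (1 + 0.297044)² = 7 · (1.297044)² = 11.776267.

Rounded to 4 decimal places: λ_− ≈ 3.4590, λ_+ ≈ 11.7763.


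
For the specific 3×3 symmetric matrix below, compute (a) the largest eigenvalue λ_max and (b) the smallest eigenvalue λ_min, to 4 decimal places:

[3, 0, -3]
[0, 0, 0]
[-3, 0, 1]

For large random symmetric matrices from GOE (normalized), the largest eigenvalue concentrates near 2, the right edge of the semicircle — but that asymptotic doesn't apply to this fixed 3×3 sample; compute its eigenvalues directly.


Since M is real symmetric, all three eigenvalues are real; they are the roots of det(λI − M) = λ³ − (tr M) λ² + s λ − det M, where s is the sum of the principal 2×2 minors.
tr M = 3 + 0 + 1 = 4.
s = (3·0 − 0²) + (3·1 − (-3)²) + (0·1 − 0²) = 0 + (-6) + 0 = -6.
det M (expand along row 1) = 3·0 − 0·0 + (-3)·0 = 0.
Characteristic polynomial: λ³ − 4λ² − 6λ = 0.
Substitute λ = y + (tr M)/3 = y + 1.333333 to remove the quadratic term: y³ + p·y + q = 0 with p = s − (tr M)²/3 = -11.333333 and q = −2(tr M)³/27 + (tr M)·s/3 − det M = -12.740741.
Three real roots ⇒ use the trigonometric (Viète) form: r = 2√(−p/3) = 3.887301, φ = arccos(3q/(p·r)) = arccos(0.867581) = 0.520479 rad.
y_k = r·cos(φ/3 − 2πk/3) for k = 0, 1, 2 gives y = 3.828944, -1.333333, -2.495611.
λ_k = y_k + 1.333333 gives λ = 5.1623, 0.0000, -1.1623 (check: the sum is 4.0000 = tr M).

Hence λ_max = 5.1623 and λ_min = -1.1623.


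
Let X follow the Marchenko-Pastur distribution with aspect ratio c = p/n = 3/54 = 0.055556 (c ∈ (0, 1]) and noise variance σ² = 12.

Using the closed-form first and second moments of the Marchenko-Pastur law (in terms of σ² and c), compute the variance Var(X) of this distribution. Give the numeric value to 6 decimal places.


Recall the MP moments m_1 = E[X] = σ² and m_2 = E[X²] = σ⁴ (1 + c).
m_1 = E[X] = σ² = 12, so m_1² = 144.
m_2 = E[X²] = σ⁴ (1 + c) = 144 · (1 + 0.055556) = 144 · 1.055556 = 152.000000.
(Note m_2 − m_1² simplifies to c · σ⁴ = 0.055556 · 144.)

Var(X) = m_2 − m_1² = 152.000000 − 144 = 8.000000.


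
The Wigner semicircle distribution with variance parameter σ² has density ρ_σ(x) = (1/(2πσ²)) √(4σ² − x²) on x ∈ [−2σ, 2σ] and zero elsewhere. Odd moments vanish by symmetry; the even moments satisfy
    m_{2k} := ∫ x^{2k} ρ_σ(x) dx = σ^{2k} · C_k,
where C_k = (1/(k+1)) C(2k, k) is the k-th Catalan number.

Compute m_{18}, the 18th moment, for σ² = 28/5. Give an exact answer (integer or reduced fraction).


By the scaled semicircle moment identity, m_{2k} = σ^{2k} · C_k with k = 9.
C_9 = (1/(k+1)) · C(2k, k) = (1/10) · C(18, 9) = (1/10) · 48620 = 4862.
σ^{2k} = (σ²)^k = (28/5)^9 = 10578455953408/1953125.

Therefore m_{18} = σ^{18} · C_9 = (10578455953408/1953125) · 4862 = 51432452845469696/1953125.


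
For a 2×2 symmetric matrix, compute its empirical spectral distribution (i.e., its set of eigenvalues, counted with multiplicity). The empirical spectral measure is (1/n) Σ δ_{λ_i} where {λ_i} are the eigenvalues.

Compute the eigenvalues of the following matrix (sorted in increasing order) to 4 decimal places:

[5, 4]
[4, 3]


Since M is real symmetric, both eigenvalues are real; they are the roots of det(λI − M) = λ² − (tr M) λ + det M.
tr M = 5 + 3 = 8.
det M = 5·3 − 4² = 15 − 16 = -1.
Characteristic polynomial: λ² − 8λ − 1 = 0.
Discriminant Δ = (tr M)² − 4·det M = 64 − (-4) = 68; √Δ = 8.246211.
λ = (tr M ± √Δ)/2 = (8 ± 8.246211)/2, giving (tr M − √Δ)/2 = -0.1231 and (tr M + √Δ)/2 = 8.1231.

Eigenvalues sorted in increasing order: [-0.1231, 8.1231].


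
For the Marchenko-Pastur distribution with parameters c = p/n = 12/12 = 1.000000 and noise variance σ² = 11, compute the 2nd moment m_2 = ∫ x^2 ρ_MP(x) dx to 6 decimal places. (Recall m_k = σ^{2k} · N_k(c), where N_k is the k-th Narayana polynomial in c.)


E[X²] = σ⁴ (1 + c) (second MP moment). With σ² = 11 (so σ⁴ = 121) and c = 12/12 = 1.000000: E[X²] = 121 · (1 + 1.000000) = 121 · 2.000000.

So E[X^2] = 242.000000.


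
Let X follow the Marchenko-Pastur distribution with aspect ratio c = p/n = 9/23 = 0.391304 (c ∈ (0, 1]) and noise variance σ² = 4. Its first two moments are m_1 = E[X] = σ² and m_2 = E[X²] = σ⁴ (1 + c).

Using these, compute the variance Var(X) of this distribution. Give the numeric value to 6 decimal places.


m_1 = E[X] = σ² = 4, so m_1² = 16.
m_2 = E[X²] = σ⁴ (1 + c) = 16 · (1 + 0.391304) = 16 · 1.391304 = 22.260870.
(Note m_2 − m_1² simplifies to c · σ⁴ = 0.391304 · 16.)

Var(X) = m_2 − m_1² = 22.260870 − 16 = 6.260870.


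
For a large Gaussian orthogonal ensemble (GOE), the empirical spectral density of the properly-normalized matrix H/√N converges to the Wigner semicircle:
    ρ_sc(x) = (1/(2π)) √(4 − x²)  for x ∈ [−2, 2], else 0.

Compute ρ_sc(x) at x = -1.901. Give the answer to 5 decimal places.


ρ_sc(x) = (1/(2π)) √(4 − x²). With x = -1.901:
  4 − x² = 4 − (-1.901)² = 4 − 3.613801 = 0.386199.
  √(4 − x²) = 0.621449.
  1/(2π) = 0.159155.
  ρ_sc(-1.901) = 0.159155 · 0.621449 = 0.098907.

Rounded to 5 decimal places: ρ_sc(-1.901) ≈ 0.09891.


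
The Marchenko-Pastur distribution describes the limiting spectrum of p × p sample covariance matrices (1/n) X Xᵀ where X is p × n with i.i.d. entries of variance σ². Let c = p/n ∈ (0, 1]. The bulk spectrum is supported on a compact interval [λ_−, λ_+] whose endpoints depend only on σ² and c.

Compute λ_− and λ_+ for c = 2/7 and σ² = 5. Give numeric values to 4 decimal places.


c = 2/7 = 0.285714; √c = 0.534522.
λ_− = σ² (1 − √c)² = 5 · (1 − 0.534522)² = 5 · (0.465478)² = 1.083347.
λ_+ = σ² (1 + √c)² = 5 · (1 + 0.534522)² = 5 · (1.534522)² = 11.773796.

Rounded to 4 decimal places: λ_− ≈ 1.0833, λ_+ ≈ 11.7738.


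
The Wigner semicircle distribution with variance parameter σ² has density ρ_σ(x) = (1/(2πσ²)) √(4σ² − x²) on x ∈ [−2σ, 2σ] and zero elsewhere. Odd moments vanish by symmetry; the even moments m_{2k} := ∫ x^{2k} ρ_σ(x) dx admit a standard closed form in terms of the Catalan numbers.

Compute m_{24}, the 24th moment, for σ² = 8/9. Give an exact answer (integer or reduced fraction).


By the scaled semicircle moment identity, m_{2k} = σ^{2k} · C_k with k = 12.
C_12 = (1/(k+1)) · C(2k, k) = (1/13) · C(24, 12) = (1/13) · 2704156 = 208012.
σ^{2k} = (σ²)^k = (8/9)^12 = 68719476736/282429536481.

Therefore m_{24} = σ^{24} · C_12 = (68719476736/282429536481) · 208012 = 14294475794808832/282429536481.


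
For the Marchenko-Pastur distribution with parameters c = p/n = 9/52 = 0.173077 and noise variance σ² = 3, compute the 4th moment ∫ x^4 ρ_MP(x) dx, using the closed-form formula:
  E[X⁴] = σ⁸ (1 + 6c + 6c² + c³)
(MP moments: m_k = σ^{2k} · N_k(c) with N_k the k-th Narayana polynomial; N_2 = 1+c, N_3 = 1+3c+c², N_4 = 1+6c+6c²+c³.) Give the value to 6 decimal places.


E[X⁴] = σ⁸ (1 + 6c + 6c² + c³) (fourth MP moment). With σ² = 3 (so σ⁸ = 81) and c = 9/52 = 0.173077: E[X⁴] = 81 · (1 + 6·0.173077 + 6·(0.173077)² + (0.173077)³) = 81 · 2.223380.

So E[X^4] = 180.093771.


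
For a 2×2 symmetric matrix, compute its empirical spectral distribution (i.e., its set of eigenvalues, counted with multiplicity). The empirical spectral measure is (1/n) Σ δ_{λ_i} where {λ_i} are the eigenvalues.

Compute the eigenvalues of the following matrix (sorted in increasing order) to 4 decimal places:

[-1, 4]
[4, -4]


Since M is real symmetric, both eigenvalues are real; they are the roots of det(λI − M) = λ² − (tr M) λ + det M.
tr M = -1 + (-4) = -5.
det M = (-1)·(-4) − 4² = 4 − 16 = -12.
Characteristic polynomial: λ² + 5λ − 12 = 0.
Discriminant Δ = (tr M)² − 4·det M = 25 − (-48) = 73; √Δ = 8.544004.
λ = (tr M ± √Δ)/2 = (-5 ± 8.544004)/2, giving (tr M − √Δ)/2 = -6.7720 and (tr M + √Δ)/2 = 1.7720.

Eigenvalues sorted in increasing order: [-6.7720, 1.7720].


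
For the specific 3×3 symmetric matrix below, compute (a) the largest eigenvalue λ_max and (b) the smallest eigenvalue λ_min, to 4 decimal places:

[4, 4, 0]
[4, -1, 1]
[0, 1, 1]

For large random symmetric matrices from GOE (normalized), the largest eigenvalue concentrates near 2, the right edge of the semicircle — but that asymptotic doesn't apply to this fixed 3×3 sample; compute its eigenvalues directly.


Since M is real symmetric, all three eigenvalues are real; they are the roots of det(λI − M) = λ³ − (tr M) λ² + s λ − det M, where s is the sum of the principal 2×2 minors.
tr M = 4 + (-1) + 1 = 4.
s = (4·(-1) − 4²) + (4·1 − 0²) + ((-1)·1 − 1²) = -20 + 4 + (-2) = -18.
det M (expand along row 1) = 4·(-2) − 4·4 + 0·4 = -24.
Characteristic polynomial: λ³ − 4λ² − 18λ + 24 = 0.
Substitute λ = y + (tr M)/3 = y + 1.333333 to remove the quadratic term: y³ + p·y + q = 0 with p = s − (tr M)²/3 = -23.333333 and q = −2(tr M)³/27 + (tr M)·s/3 − det M = -4.740741.
Three real roots ⇒ use the trigonometric (Viète) form: r = 2√(−p/3) = 5.577734, φ = arccos(3q/(p·r)) = arccos(0.109278) = 1.461300 rad.
y_k = r·cos(φ/3 − 2πk/3) for k = 0, 1, 2 gives y = 4.929010, -0.203536, -4.725474.
λ_k = y_k + 1.333333 gives λ = 6.2623, 1.1298, -3.3921 (check: the sum is 4.0000 = tr M).

Hence λ_max = 6.2623 and λ_min = -3.3921.


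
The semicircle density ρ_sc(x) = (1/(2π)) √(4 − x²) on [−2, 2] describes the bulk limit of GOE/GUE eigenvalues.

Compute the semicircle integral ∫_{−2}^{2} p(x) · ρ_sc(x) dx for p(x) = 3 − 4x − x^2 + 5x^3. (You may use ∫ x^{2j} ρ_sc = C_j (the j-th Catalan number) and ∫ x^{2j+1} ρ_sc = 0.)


Write p(x) = Σ a_i x^i, split into monomials and integrate each against ρ_sc separately.
Using ∫ x^{2j} ρ_sc = C_j = (1/(j+1)) C(2j, j) (Catalan numbers) and ∫ x^{2j+1} ρ_sc = 0 (odd monomials vanish by symmetry):
  i = 0 (even): a_0 · C_{0} = 3 · 1 = 3
  i = 1 (odd): ∫ x^1 ρ_sc = 0 (vanishes)
  i = 2 (even): a_2 · C_{1} = -1 · 1 = -1
  i = 3 (odd): ∫ x^3 ρ_sc = 0 (vanishes)

Summing the contributions: ∫_{−2}^{2} p(x) ρ_sc(x) dx = 3 + (-1) = 2.


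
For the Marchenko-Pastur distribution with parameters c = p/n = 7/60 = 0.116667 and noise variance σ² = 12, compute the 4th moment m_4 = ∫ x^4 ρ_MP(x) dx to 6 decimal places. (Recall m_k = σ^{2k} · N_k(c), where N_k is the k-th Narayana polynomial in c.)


E[X⁴] = σ⁸ (1 + 6c + 6c² + c³) (fourth MP moment). With σ² = 12 (so σ⁸ = 20736) and c = 7/60 = 0.116667: E[X⁴] = 20736 · (1 + 6·0.116667 + 6·(0.116667)² + (0.116667)³) = 20736 · 1.783255.

So E[X^4] = 36977.568000.


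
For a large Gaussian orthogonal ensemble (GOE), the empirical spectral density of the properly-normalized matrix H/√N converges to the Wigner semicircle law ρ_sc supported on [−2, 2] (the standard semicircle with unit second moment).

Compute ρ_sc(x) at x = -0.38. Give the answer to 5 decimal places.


ρ_sc(x) = (1/(2π)) √(4 − x²). With x = -0.38:
  4 − x² = 4 − (-0.38)² = 4 − 0.144400 = 3.855600.
  √(4 − x²) = 1.963568.
  1/(2π) = 0.159155.
  ρ_sc(-0.38) = 0.159155 · 1.963568 = 0.312512.

Rounded to 5 decimal places: ρ_sc(-0.38) ≈ 0.31251.


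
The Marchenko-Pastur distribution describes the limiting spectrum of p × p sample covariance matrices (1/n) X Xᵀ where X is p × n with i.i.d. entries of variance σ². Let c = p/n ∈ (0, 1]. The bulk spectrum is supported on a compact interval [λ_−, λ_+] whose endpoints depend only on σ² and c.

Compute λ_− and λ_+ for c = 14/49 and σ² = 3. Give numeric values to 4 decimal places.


c = 14/49 = 0.285714; √c = 0.534522.
λ_− = σ² (1 − √c)² = 3 · (1 − 0.534522)² = 3 · (0.465478)² = 0.650008.
λ_+ = σ² (1 + √c)² = 3 · (1 + 0.534522)² = 3 · (1.534522)² = 7.064278.

Rounded to 4 decimal places: λ_− ≈ 0.6500, λ_+ ≈ 7.0643.


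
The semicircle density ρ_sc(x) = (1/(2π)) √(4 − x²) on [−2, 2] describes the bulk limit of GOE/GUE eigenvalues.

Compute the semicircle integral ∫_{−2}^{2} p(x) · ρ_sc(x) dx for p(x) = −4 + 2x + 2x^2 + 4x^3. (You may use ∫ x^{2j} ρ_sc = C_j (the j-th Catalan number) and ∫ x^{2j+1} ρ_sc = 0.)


Write p(x) = Σ a_i x^i, split into monomials and integrate each against ρ_sc separately.
Using ∫ x^{2j} ρ_sc = C_j = (1/(j+1)) C(2j, j) (Catalan numbers) and ∫ x^{2j+1} ρ_sc = 0 (odd monomials vanish by symmetry):
  i = 0 (even): a_0 · C_{0} = -4 · 1 = -4
  i = 1 (odd): ∫ x^1 ρ_sc = 0 (vanishes)
  i = 2 (even): a_2 · C_{1} = 2 · 1 = 2
  i = 3 (odd): ∫ x^3 ρ_sc = 0 (vanishes)

Summing the contributions: ∫_{−2}^{2} p(x) ρ_sc(x) dx = (-4) + 2 = -2.


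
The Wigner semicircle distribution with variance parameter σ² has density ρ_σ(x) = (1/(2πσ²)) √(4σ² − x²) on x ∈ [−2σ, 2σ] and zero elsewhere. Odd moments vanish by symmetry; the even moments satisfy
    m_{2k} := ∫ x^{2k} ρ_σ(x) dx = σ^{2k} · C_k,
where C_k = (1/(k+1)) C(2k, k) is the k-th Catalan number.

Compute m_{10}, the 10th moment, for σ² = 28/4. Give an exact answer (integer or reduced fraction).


By the scaled semicircle moment identity, m_{2k} = σ^{2k} · C_k with k = 5.
C_5 = (1/(k+1)) · C(2k, k) = (1/6) · C(10, 5) = (1/6) · 252 = 42.
σ^{2k} = (σ²)^k = (28/4)^5 = 16807.

Therefore m_{10} = σ^{10} · C_5 = 16807 · 42 = 705894.


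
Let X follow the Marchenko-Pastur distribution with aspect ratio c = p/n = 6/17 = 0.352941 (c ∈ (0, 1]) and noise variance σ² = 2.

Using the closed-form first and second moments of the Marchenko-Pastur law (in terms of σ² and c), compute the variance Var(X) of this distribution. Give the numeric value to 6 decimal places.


Recall the MP moments m_1 = E[X] = σ² and m_2 = E[X²] = σ⁴ (1 + c).
m_1 = E[X] = σ² = 2, so m_1² = 4.
m_2 = E[X²] = σ⁴ (1 + c) = 4 · (1 + 0.352941) = 4 · 1.352941 = 5.411765.
(Note m_2 − m_1² simplifies to c · σ⁴ = 0.352941 · 4.)

Var(X) = m_2 − m_1² = 5.411765 − 4 = 1.411765.


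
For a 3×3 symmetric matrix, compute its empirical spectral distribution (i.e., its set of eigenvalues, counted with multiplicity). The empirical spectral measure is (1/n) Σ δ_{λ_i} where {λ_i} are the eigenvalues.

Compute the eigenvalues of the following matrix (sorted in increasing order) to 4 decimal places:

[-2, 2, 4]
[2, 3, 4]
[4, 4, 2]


Since M is real symmetric, all three eigenvalues are real; they are the roots of det(λI − M) = λ³ − (tr M) λ² + s λ − det M, where s is the sum of the principal 2×2 minors.
tr M = -2 + 3 + 2 = 3.
s = ((-2)·3 − 2²) + ((-2)·2 − 4²) + (3·2 − 4²) = -10 + (-20) + (-10) = -40.
det M (expand along row 1) = (-2)·(-10) − 2·(-12) + 4·(-4) = 28.
Characteristic polynomial: λ³ − 3λ² − 40λ − 28 = 0.
Substitute λ = y + (tr M)/3 = y + 1.000000 to remove the quadratic term: y³ + p·y + q = 0 with p = s − (tr M)²/3 = -43.000000 and q = −2(tr M)³/27 + (tr M)·s/3 − det M = -70.000000.
Three real roots ⇒ use the trigonometric (Viète) form: r = 2√(−p/3) = 7.571878, φ = arccos(3q/(p·r)) = arccos(0.644981) = 0.869797 rad.
y_k = r·cos(φ/3 − 2πk/3) for k = 0, 1, 2 gives y = 7.255852, -1.753236, -5.502615.
λ_k = y_k + 1.000000 gives λ = 8.2559, -0.7532, -4.5026 (check: the sum is 3.0000 = tr M).

Eigenvalues sorted in increasing order: [-4.5026, -0.7532, 8.2559].


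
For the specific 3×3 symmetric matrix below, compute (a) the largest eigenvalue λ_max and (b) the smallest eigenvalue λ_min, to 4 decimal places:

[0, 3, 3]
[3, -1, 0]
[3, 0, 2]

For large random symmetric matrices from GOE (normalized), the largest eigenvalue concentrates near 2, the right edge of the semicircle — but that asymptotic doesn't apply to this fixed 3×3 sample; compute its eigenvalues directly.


Since M is real symmetric, all three eigenvalues are real; they are the roots of det(λI − M) = λ³ − (tr M) λ² + s λ − det M, where s is the sum of the principal 2×2 minors.
tr M = 0 + (-1) + 2 = 1.
s = (0·(-1) − 3²) + (0·2 − 3²) + ((-1)·2 − 0²) = -9 + (-9) + (-2) = -20.
det M (expand along row 1) = 0·(-2) − 3·6 + 3·3 = -9.
Characteristic polynomial: λ³ − λ² − 20λ + 9 = 0.
Substitute λ = y + (tr M)/3 = y + 0.333333 to remove the quadratic term: y³ + p·y + q = 0 with p = s − (tr M)²/3 = -20.333333 and q = −2(tr M)³/27 + (tr M)·s/3 − det M = 2.259259.
Three real roots ⇒ use the trigonometric (Viète) form: r = 2√(−p/3) = 5.206833, φ = arccos(3q/(p·r)) = arccos(-0.064018) = 1.634859 rad.
y_k = r·cos(φ/3 − 2πk/3) for k = 0, 1, 2 gives y = 4.452632, 0.111179, -4.563811.
λ_k = y_k + 0.333333 gives λ = 4.7860, 0.4445, -4.2305 (check: the sum is 1.0000 = tr M).

Hence λ_max = 4.7860 and λ_min = -4.2305.


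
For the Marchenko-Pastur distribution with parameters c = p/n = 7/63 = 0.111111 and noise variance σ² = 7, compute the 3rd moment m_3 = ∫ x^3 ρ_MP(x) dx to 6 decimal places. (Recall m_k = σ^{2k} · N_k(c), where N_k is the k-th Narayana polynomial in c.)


E[X³] = σ⁶ (1 + 3c + c²) (third MP moment). With σ² = 7 (so σ⁶ = 343) and c = 7/63 = 0.111111: E[X³] = 343 · (1 + 3·0.111111 + (0.111111)²) = 343 · 1.345679.

So E[X^3] = 461.567901.


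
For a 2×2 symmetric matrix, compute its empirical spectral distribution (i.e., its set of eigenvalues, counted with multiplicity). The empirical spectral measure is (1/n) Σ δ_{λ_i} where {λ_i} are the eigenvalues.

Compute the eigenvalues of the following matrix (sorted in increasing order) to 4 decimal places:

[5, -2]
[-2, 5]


Since M is real symmetric, both eigenvalues are real; they are the roots of det(λI − M) = λ² − (tr M) λ + det M.
tr M = 5 + 5 = 10.
det M = 5·5 − (-2)² = 25 − 4 = 21.
Characteristic polynomial: λ² − 10λ + 21 = 0.
Discriminant Δ = (tr M)² − 4·det M = 100 − 84 = 16; √Δ = 4.000000.
λ = (tr M ± √Δ)/2 = (10 ± 4.000000)/2, giving (tr M − √Δ)/2 = 3.0000 and (tr M + √Δ)/2 = 7.0000.

Eigenvalues sorted in increasing order: [3.0000, 7.0000].


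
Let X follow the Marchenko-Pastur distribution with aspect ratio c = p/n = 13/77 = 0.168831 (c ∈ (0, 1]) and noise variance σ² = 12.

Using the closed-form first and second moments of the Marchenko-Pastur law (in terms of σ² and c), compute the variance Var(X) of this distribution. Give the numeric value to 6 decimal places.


Recall the MP moments m_1 = E[X] = σ² and m_2 = E[X²] = σ⁴ (1 + c).
m_1 = E[X] = σ² = 12, so m_1² = 144.
m_2 = E[X²] = σ⁴ (1 + c) = 144 · (1 + 0.168831) = 144 · 1.168831 = 168.311688.
(Note m_2 − m_1² simplifies to c · σ⁴ = 0.168831 · 144.)

Var(X) = m_2 − m_1² = 168.311688 − 144 = 24.311688.


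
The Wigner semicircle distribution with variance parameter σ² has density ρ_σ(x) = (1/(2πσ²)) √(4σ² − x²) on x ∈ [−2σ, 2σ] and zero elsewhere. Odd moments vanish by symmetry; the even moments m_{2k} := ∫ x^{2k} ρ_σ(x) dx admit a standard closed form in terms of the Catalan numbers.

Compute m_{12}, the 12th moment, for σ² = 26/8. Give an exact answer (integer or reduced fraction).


By the scaled semicircle moment identity, m_{2k} = σ^{2k} · C_k with k = 6.
C_6 = (1/(k+1)) · C(2k, k) = (1/7) · C(12, 6) = (1/7) · 924 = 132.
σ^{2k} = (σ²)^k = (26/8)^6 = 4826809/4096.

Therefore m_{12} = σ^{12} · C_6 = (4826809/4096) · 132 = 159284697/1024.


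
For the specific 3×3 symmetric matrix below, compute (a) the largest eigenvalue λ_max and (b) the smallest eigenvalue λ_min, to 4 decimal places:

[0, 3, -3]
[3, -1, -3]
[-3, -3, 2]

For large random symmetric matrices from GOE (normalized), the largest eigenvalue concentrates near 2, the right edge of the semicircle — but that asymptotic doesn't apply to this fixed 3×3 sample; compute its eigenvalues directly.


Since M is real symmetric, all three eigenvalues are real; they are the roots of det(λI − M) = λ³ − (tr M) λ² + s λ − det M, where s is the sum of the principal 2×2 minors.
tr M = 0 + (-1) + 2 = 1.
s = (0·(-1) − 3²) + (0·2 − (-3)²) + ((-1)·2 − (-3)²) = -9 + (-9) + (-11) = -29.
det M (expand along row 1) = 0·(-11) − 3·(-3) + (-3)·(-12) = 45.
Characteristic polynomial: λ³ − λ² − 29λ − 45 = 0.
Substitute λ = y + (tr M)/3 = y + 0.333333 to remove the quadratic term: y³ + p·y + q = 0 with p = s − (tr M)²/3 = -29.333333 and q = −2(tr M)³/27 + (tr M)·s/3 − det M = -54.740741.
Three real roots ⇒ use the trigonometric (Viète) form: r = 2√(−p/3) = 6.253888, φ = arccos(3q/(p·r)) = arccos(0.895201) = 0.461915 rad.
y_k = r·cos(φ/3 − 2πk/3) for k = 0, 1, 2 gives y = 6.179903, -2.259328, -3.920575.
λ_k = y_k + 0.333333 gives λ = 6.5132, -1.9260, -3.5872 (check: the sum is 1.0000 = tr M).

Hence λ_max = 6.5132 and λ_min = -3.5872.


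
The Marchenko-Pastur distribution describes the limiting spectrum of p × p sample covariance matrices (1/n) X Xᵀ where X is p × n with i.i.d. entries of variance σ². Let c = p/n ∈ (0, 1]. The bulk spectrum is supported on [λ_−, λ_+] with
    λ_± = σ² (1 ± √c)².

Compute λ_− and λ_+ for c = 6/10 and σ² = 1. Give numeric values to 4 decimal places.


c = 6/10 = 0.600000; √c = 0.774597.
λ_− = σ² (1 − √c)² = 1 · (1 − 0.774597)² = 1 · (0.225403)² = 0.050807.
λ_+ = σ² (1 + √c)² = 1 · (1 + 0.774597)² = 1 · (1.774597)² = 3.149193.

Rounded to 4 decimal places: λ_− ≈ 0.0508, λ_+ ≈ 3.1492.


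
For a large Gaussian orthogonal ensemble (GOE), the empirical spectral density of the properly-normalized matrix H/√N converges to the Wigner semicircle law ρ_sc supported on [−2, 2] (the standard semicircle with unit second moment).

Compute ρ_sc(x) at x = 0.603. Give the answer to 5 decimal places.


ρ_sc(x) = (1/(2π)) √(4 − x²). With x = 0.603:
  4 − x² = 4 − (0.603)² = 4 − 0.363609 = 3.636391.
  √(4 − x²) = 1.906932.
  1/(2π) = 0.159155.
  ρ_sc(0.603) = 0.159155 · 1.906932 = 0.303498.

Rounded to 5 decimal places: ρ_sc(0.603) ≈ 0.30350.


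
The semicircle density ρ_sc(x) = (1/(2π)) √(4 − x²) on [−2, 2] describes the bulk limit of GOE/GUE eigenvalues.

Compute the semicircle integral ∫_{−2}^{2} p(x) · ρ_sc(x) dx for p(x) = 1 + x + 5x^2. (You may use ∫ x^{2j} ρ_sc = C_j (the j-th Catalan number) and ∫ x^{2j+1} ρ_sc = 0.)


Write p(x) = Σ a_i x^i, split into monomials and integrate each against ρ_sc separately.
Using ∫ x^{2j} ρ_sc = C_j = (1/(j+1)) C(2j, j) (Catalan numbers) and ∫ x^{2j+1} ρ_sc = 0 (odd monomials vanish by symmetry):
  i = 0 (even): a_0 · C_{0} = 1 · 1 = 1
  i = 1 (odd): ∫ x^1 ρ_sc = 0 (vanishes)
  i = 2 (even): a_2 · C_{1} = 5 · 1 = 5

Summing the contributions: ∫_{−2}^{2} p(x) ρ_sc(x) dx = 1 + 5 = 6.


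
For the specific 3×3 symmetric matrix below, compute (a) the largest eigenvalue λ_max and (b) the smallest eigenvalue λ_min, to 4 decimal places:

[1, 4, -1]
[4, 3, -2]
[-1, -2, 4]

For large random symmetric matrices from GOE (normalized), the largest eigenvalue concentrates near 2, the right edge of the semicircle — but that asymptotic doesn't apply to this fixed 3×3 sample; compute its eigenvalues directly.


Since M is real symmetric, all three eigenvalues are real; they are the roots of det(λI − M) = λ³ − (tr M) λ² + s λ − det M, where s is the sum of the principal 2×2 minors.
tr M = 1 + 3 + 4 = 8.
s = (1·3 − 4²) + (1·4 − (-1)²) + (3·4 − (-2)²) = -13 + 3 + 8 = -2.
det M (expand along row 1) = 1·8 − 4·14 + (-1)·(-5) = -43.
Characteristic polynomial: λ³ − 8λ² − 2λ + 43 = 0.
Substitute λ = y + (tr M)/3 = y + 2.666667 to remove the quadratic term: y³ + p·y + q = 0 with p = s − (tr M)²/3 = -23.333333 and q = −2(tr M)³/27 + (tr M)·s/3 − det M = -0.259259.
Three real roots ⇒ use the trigonometric (Viète) form: r = 2√(−p/3) = 5.577734, φ = arccos(3q/(p·r)) = arccos(0.005976) = 1.564820 rad.
y_k = r·cos(φ/3 − 2πk/3) for k = 0, 1, 2 gives y = 4.836005, -0.011111, -4.824894.
λ_k = y_k + 2.666667 gives λ = 7.5027, 2.6556, -2.1582 (check: the sum is 8.0000 = tr M).

Hence λ_max = 7.5027 and λ_min = -2.1582.


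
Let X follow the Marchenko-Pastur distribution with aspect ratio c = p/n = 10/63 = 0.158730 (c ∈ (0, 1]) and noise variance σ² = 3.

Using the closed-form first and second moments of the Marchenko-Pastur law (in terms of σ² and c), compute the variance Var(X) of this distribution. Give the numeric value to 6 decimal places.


Recall the MP moments m_1 = E[X] = σ² and m_2 = E[X²] = σ⁴ (1 + c).
m_1 = E[X] = σ² = 3, so m_1² = 9.
m_2 = E[X²] = σ⁴ (1 + c) = 9 · (1 + 0.158730) = 9 · 1.158730 = 10.428571.
(Note m_2 − m_1² simplifies to c · σ⁴ = 0.158730 · 9.)

Var(X) = m_2 − m_1² = 10.428571 − 9 = 1.428571.


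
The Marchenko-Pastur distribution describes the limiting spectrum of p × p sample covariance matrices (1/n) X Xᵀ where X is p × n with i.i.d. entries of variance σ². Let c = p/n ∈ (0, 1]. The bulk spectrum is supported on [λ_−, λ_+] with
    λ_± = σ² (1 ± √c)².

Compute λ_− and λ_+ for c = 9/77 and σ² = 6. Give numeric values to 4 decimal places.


c = 9/77 = 0.116883; √c = 0.341882.
λ_− = σ² (1 − √c)² = 6 · (1 − 0.341882)² = 6 · (0.658118)² = 2.598718.
λ_+ = σ² (1 + √c)² = 6 · (1 + 0.341882)² = 6 · (1.341882)² = 10.803879.

Rounded to 4 decimal places: λ_− ≈ 2.5987, λ_+ ≈ 10.8039.
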